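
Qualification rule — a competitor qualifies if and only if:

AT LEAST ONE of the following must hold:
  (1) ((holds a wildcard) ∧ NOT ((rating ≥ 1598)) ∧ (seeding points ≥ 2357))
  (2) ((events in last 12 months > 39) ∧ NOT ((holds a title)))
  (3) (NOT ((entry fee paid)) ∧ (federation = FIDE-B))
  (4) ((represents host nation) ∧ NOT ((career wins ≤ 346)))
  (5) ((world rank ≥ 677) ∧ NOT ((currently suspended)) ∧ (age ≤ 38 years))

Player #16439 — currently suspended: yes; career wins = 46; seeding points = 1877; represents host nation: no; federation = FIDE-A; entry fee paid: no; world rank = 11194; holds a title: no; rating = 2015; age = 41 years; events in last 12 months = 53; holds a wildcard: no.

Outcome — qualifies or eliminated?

Qualifies

Atomic conditions:
  holds a wildcard: no → false
  rating ≥ 1598: 2015 ≥ 1598 is true
  seeding points ≥ 2357: 1877 ≥ 2357 is false
  events in last 12 months > 39: 53 > 39 is true
  holds a title: no → false
  entry fee paid: no → false
  federation = FIDE-B: FIDE-A == FIDE-B is false
  represents host nation: no → false
  career wins ≤ 346: 46 ≤ 346 is true
  world rank ≥ 677: 11194 ≥ 677 is true
  currently suspended: yes → true
  age ≤ 38 years: 41 ≤ 38 is false
Combine:
[1.2] NOT true = false
[1] false AND false AND false = false
[2.2] NOT false = true
[2] true AND true = true
[3.1] NOT false = true
[3] true AND false = false
[4.2] NOT true = false
[4] false AND false = false
[5.2] NOT true = false
[5] true AND false AND false = false
[root] false OR true OR false OR false OR false = true
Overall: true → qualifies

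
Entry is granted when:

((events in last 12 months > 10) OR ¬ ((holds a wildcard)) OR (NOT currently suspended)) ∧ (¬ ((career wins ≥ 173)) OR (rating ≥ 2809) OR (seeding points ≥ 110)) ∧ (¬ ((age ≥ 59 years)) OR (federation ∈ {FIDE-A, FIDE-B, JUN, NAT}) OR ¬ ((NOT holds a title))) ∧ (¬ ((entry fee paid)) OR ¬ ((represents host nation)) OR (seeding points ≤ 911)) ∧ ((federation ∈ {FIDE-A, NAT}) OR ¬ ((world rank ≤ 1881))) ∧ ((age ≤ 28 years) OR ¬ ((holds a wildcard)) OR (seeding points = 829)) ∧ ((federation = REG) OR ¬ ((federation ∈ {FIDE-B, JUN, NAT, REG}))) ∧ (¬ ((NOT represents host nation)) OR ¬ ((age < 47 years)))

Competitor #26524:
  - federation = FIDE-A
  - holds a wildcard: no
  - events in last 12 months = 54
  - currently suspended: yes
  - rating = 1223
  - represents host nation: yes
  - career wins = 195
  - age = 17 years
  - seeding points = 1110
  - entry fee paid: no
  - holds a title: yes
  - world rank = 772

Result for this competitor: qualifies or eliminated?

Qualifies

Atomic conditions:
  events in last 12 months > 10: 54 > 10 is true
  holds a wildcard: no → false
  NOT currently suspended: yes → false
  career wins ≥ 173: 195 ≥ 173 is true
  rating ≥ 2809: 1223 ≥ 2809 is false
  seeding points ≥ 110: 1110 ≥ 110 is true
  age ≥ 59 years: 17 ≥ 59 is false
  federation ∈ {FIDE-A, FIDE-B, JUN, NAT}: FIDE-A is in the set → true
  NOT holds a title: yes → false
  entry fee paid: no → false
  represents host nation: yes → true
  seeding points ≤ 911: 1110 ≤ 911 is false
  federation ∈ {FIDE-A, NAT}: FIDE-A is in the set → true
  world rank ≤ 1881: 772 ≤ 1881 is true
  age ≤ 28 years: 17 ≤ 28 is true
  seeding points = 829: 1110 == 829 is false
  federation = REG: FIDE-A == REG is false
  federation ∈ {FIDE-B, JUN, NAT, REG}: FIDE-A is not in the set → false
  NOT represents host nation: yes → false
  age < 47 years: 17 < 47 is true
Combine:
[1.2] NOT false = true
[1] true OR true OR false = true
[2.1] NOT true = false
[2] false OR false OR true = true
[3.1] NOT false = true
[3.3] NOT false = true
[3] true OR true OR true = true
[4.1] NOT false = true
[4.2] NOT true = false
[4] true OR false OR false = true
[5.2] NOT true = false
[5] true OR false = true
[6.2] NOT false = true
[6] true OR true OR false = true
[7.2] NOT false = true
[7] false OR true = true
[8.1] NOT false = true
[8.2] NOT true = false
[8] true OR false = true
[root] true AND true AND true AND true AND true AND true AND true AND true = true
Overall: true → qualifies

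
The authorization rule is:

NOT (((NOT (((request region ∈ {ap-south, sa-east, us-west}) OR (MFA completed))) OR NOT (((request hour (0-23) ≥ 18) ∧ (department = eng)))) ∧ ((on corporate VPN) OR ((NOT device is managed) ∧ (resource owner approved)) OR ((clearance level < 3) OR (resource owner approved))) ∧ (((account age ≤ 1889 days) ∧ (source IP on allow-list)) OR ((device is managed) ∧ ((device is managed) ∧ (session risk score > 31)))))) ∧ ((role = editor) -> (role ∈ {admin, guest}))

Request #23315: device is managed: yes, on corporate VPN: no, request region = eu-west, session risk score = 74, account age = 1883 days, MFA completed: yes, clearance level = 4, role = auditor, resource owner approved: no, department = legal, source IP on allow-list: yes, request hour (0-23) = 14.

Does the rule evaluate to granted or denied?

Granted

Atomic conditions:
  request region ∈ {ap-south, sa-east, us-west}: eu-west is not in the set → false
  MFA completed: yes → true
  request hour (0-23) ≥ 18: 14 ≥ 18 is false
  department = eng: legal == eng is false
  on corporate VPN: no → false
  NOT device is managed: yes → false
  resource owner approved: no → false
  clearance level < 3: 4 < 3 is false
  account age ≤ 1889 days: 1883 ≤ 1889 is true
  source IP on allow-list: yes → true
  device is managed: yes → true
  session risk score > 31: 74 > 31 is true
  role = editor: auditor == editor is false
  role ∈ {admin, guest}: auditor is not in the set → false
Combine:
[1.1.1.1.1] false OR true = true
[1.1.1.1] NOT true = false
[1.1.1.2.1] false AND false = false
[1.1.1.2] NOT false = true
[1.1.1] false OR true = true
[1.1.2.2] false AND false = false
[1.1.2.3] false OR false = false
[1.1.2] false OR false OR false = false
[1.1.3.1] true AND true = true
[1.1.3.2.2] true AND true = true
[1.1.3.2] true AND true = true
[1.1.3] true OR true = true
[1.1] true AND false AND true = false
[1] NOT false = true
[2] false → false (antecedent false ⇒ implication holds) = true
[root] true AND true = true
Overall: true → granted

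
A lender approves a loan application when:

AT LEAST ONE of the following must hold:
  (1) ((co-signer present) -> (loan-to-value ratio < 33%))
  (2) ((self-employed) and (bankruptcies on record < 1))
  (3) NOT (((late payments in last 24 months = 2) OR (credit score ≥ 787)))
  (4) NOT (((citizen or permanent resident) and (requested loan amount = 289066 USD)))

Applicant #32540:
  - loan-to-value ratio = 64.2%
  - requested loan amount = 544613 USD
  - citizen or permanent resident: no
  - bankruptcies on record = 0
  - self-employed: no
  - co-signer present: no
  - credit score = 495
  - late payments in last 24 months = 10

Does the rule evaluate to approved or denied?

Atomic conditions:
  co-signer present: no → false
  loan-to-value ratio < 33%: 64.2 < 33 is false
  self-employed: no → false
  bankruptcies on record < 1: 0 < 1 is true
  late payments in last 24 months = 2: 10 == 2 is false
  credit score ≥ 787: 495 ≥ 787 is false
  citizen or permanent resident: no → false
  requested loan amount = 289066 USD: 544613 == 289066 is false
Combine:
[1] false → false (antecedent false ⇒ implication holds) = true
[2] false AND true = false
[3.1] false OR false = false
[3] NOT false = true
[4.1] false AND false = false
[4] NOT false = true
[root] true OR false OR true OR true = true
Overall: true → approved

Approved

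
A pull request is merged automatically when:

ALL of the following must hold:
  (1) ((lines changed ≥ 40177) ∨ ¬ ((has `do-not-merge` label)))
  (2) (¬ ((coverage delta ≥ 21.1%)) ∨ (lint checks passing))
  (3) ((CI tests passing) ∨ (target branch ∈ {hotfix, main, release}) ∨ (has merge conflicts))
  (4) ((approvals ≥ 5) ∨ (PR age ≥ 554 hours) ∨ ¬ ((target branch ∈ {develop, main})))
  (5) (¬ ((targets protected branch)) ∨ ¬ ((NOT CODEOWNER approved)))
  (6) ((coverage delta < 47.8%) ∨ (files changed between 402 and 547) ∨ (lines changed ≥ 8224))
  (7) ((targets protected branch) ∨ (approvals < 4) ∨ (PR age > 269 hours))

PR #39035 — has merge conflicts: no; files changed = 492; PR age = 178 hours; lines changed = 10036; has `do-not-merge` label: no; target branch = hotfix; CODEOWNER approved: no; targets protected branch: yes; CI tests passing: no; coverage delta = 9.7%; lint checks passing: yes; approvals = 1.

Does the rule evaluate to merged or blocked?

Atomic conditions:
  lines changed ≥ 40177: 10036 ≥ 40177 is false
  has `do-not-merge` label: no → false
  coverage delta ≥ 21.1%: 9.7 ≥ 21.1 is false
  lint checks passing: yes → true
  CI tests passing: no → false
  target branch ∈ {hotfix, main, release}: hotfix is in the set → true
  has merge conflicts: no → false
  approvals ≥ 5: 1 ≥ 5 is false
  PR age ≥ 554 hours: 178 ≥ 554 is false
  target branch ∈ {develop, main}: hotfix is not in the set → false
  targets protected branch: yes → true
  NOT CODEOWNER approved: no → true
  coverage delta < 47.8%: 9.7 < 47.8 is true
  files changed between 402 and 547: 492 in [402, 547] is true
  lines changed ≥ 8224: 10036 ≥ 8224 is true
  approvals < 4: 1 < 4 is true
  PR age > 269 hours: 178 > 269 is false
Combine:
[1.2] NOT false = true
[1] false OR true = true
[2.1] NOT false = true
[2] true OR true = true
[3] false OR true OR false = true
[4.3] NOT false = true
[4] false OR false OR true = true
[5.1] NOT true = false
[5.2] NOT true = false
[5] false OR false = false
[6] true OR true OR true = true
[7] true OR true OR false = true
[root] true AND true AND true AND true AND false AND true AND true = false
Overall: false → blocked

Blocked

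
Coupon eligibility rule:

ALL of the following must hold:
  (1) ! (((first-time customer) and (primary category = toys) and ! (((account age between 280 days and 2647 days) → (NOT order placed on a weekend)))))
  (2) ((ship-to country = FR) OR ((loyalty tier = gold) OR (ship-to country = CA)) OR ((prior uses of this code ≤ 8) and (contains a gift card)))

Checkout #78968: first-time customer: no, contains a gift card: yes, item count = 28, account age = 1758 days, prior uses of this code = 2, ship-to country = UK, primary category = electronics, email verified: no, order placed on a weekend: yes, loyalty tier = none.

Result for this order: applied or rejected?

Atomic conditions:
  first-time customer: no → false
  primary category = toys: electronics == toys is false
  account age between 280 days and 2647 days: 1758 in [280, 2647] is true
  NOT order placed on a weekend: yes → false
  ship-to country = FR: UK == FR is false
  loyalty tier = gold: none == gold is false
  ship-to country = CA: UK == CA is false
  prior uses of this code ≤ 8: 2 ≤ 8 is true
  contains a gift card: yes → true
Combine:
[1.1.3.1] true → false = false
[1.1.3] NOT false = true
[1.1] false AND false AND true = false
[1] NOT false = true
[2.2] false OR false = false
[2.3] true AND true = true
[2] false OR false OR true = true
[root] true AND true = true
Overall: true → applied

Applied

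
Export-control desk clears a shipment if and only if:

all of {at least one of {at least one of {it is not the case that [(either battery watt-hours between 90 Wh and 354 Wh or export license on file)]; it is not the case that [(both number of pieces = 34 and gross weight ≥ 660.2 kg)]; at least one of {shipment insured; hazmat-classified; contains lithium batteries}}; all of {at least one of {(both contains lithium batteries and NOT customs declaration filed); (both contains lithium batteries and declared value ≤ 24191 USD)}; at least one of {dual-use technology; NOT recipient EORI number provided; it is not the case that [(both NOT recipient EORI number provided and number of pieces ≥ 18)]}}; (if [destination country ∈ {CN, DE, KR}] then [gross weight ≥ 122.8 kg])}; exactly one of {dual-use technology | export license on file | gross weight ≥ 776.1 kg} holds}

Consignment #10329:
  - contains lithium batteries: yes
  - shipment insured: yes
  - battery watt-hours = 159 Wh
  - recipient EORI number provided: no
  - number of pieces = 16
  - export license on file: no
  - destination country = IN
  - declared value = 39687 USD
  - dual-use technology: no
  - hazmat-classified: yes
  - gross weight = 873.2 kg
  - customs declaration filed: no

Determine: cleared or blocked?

Atomic conditions:
  battery watt-hours between 90 Wh and 354 Wh: 159 in [90, 354] is true
  export license on file: no → false
  number of pieces = 34: 16 == 34 is false
  gross weight ≥ 660.2 kg: 873.2 ≥ 660.2 is true
  shipment insured: yes → true
  hazmat-classified: yes → true
  contains lithium batteries: yes → true
  NOT customs declaration filed: no → true
  declared value ≤ 24191 USD: 39687 ≤ 24191 is false
  dual-use technology: no → false
  NOT recipient EORI number provided: no → true
  number of pieces ≥ 18: 16 ≥ 18 is false
  destination country ∈ {CN, DE, KR}: IN is not in the set → false
  gross weight ≥ 122.8 kg: 873.2 ≥ 122.8 is true
  gross weight ≥ 776.1 kg: 873.2 ≥ 776.1 is true
Combine:
[1.1.1.1] true OR false = true
[1.1.1] NOT true = false
[1.1.2.1] false AND true = false
[1.1.2] NOT false = true
[1.1.3] true OR true OR true = true
[1.1] false OR true OR true = true
[1.2.1.1] true AND true = true
[1.2.1.2] true AND false = false
[1.2.1] true OR false = true
[1.2.2.3.1] true AND false = false
[1.2.2.3] NOT false = true
[1.2.2] false OR true OR true = true
[1.2] true AND true = true
[1.3] false → true (antecedent false ⇒ implication holds) = true
[1] true OR true OR true = true
[2] exactly-one(false, false, true) = true
[root] true AND true = true
Overall: true → cleared

Cleared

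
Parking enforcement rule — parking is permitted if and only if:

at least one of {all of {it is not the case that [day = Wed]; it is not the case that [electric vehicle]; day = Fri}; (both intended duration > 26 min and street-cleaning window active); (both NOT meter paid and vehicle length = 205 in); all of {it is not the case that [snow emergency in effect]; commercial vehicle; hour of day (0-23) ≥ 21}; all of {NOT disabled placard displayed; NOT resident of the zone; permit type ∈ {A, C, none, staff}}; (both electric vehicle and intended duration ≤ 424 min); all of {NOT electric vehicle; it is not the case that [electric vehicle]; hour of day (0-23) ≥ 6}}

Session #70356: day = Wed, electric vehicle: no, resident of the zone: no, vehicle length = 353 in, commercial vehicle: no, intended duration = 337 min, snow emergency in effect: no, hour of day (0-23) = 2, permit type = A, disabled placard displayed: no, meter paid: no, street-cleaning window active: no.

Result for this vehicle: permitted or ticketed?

Permitted

Atomic conditions:
  day = Wed: Wed == Wed is true
  electric vehicle: no → false
  day = Fri: Wed == Fri is false
  intended duration > 26 min: 337 > 26 is true
  street-cleaning window active: no → false
  NOT meter paid: no → true
  vehicle length = 205 in: 353 == 205 is false
  snow emergency in effect: no → false
  commercial vehicle: no → false
  hour of day (0-23) ≥ 21: 2 ≥ 21 is false
  NOT disabled placard displayed: no → true
  NOT resident of the zone: no → true
  permit type ∈ {A, C, none, staff}: A is in the set → true
  intended duration ≤ 424 min: 337 ≤ 424 is true
  NOT electric vehicle: no → true
  hour of day (0-23) ≥ 6: 2 ≥ 6 is false
Combine:
[1.1] NOT true = false
[1.2] NOT false = true
[1] false AND true AND false = false
[2] true AND false = false
[3] true AND false = false
[4.1] NOT false = true
[4] true AND false AND false = false
[5] true AND true AND true = true
[6] false AND true = false
[7.2] NOT false = true
[7] true AND true AND false = false
[root] false OR false OR false OR false OR true OR false OR false = true
Overall: true → permitted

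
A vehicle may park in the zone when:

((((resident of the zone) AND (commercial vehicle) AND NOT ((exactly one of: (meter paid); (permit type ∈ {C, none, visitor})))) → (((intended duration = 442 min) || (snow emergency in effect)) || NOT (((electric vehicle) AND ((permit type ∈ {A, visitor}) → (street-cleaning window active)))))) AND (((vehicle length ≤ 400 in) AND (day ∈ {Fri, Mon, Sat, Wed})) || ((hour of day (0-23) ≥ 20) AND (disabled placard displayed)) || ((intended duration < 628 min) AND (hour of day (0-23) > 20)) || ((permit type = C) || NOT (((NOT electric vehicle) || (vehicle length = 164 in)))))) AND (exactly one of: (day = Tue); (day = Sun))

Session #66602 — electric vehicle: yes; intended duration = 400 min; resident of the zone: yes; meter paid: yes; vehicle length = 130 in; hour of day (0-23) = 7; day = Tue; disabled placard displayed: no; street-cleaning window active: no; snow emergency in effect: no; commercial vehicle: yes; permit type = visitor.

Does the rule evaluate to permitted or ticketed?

Permitted

Atomic conditions:
  resident of the zone: yes → true
  commercial vehicle: yes → true
  meter paid: yes → true
  permit type ∈ {C, none, visitor}: visitor is in the set → true
  intended duration = 442 min: 400 == 442 is false
  snow emergency in effect: no → false
  electric vehicle: yes → true
  permit type ∈ {A, visitor}: visitor is in the set → true
  street-cleaning window active: no → false
  vehicle length ≤ 400 in: 130 ≤ 400 is true
  day ∈ {Fri, Mon, Sat, Wed}: Tue is not in the set → false
  hour of day (0-23) ≥ 20: 7 ≥ 20 is false
  disabled placard displayed: no → false
  intended duration < 628 min: 400 < 628 is true
  hour of day (0-23) > 20: 7 > 20 is false
  permit type = C: visitor == C is false
  NOT electric vehicle: yes → false
  vehicle length = 164 in: 130 == 164 is false
  day = Tue: Tue == Tue is true
  day = Sun: Tue == Sun is false
Combine:
[1.1.1.3.1] exactly-one(true, true) = false
[1.1.1.3] NOT false = true
[1.1.1] true AND true AND true = true
[1.1.2.1] false OR false = false
[1.1.2.2.1.2] true → false = false
[1.1.2.2.1] true AND false = false
[1.1.2.2] NOT false = true
[1.1.2] false OR true = true
[1.1] true → true = true
[1.2.1] true AND false = false
[1.2.2] false AND false = false
[1.2.3] true AND false = false
[1.2.4.2.1] false OR false = false
[1.2.4.2] NOT false = true
[1.2.4] false OR true = true
[1.2] false OR false OR false OR true = true
[1] true AND true = true
[2] exactly-one(true, false) = true
[root] true AND true = true
Overall: true → permitted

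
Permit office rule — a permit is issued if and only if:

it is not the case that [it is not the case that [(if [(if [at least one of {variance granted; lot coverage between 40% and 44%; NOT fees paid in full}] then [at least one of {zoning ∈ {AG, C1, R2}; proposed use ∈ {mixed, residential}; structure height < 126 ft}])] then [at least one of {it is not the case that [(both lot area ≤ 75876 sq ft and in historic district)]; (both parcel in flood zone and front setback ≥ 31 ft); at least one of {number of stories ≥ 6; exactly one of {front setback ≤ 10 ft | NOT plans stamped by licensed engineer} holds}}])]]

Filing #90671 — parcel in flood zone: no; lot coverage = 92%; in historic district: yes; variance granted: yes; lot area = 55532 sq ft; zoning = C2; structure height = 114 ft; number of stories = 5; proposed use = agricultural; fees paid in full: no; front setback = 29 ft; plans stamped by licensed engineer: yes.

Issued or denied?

Denied

Atomic conditions:
  variance granted: yes → true
  lot coverage between 40% and 44%: 92 in [40, 44] is false
  NOT fees paid in full: no → true
  zoning ∈ {AG, C1, R2}: C2 is not in the set → false
  proposed use ∈ {mixed, residential}: agricultural is not in the set → false
  structure height < 126 ft: 114 < 126 is true
  lot area ≤ 75876 sq ft: 55532 ≤ 75876 is true
  in historic district: yes → true
  parcel in flood zone: no → false
  front setback ≥ 31 ft: 29 ≥ 31 is false
  number of stories ≥ 6: 5 ≥ 6 is false
  front setback ≤ 10 ft: 29 ≤ 10 is false
  NOT plans stamped by licensed engineer: yes → false
Combine:
[1.1.1.1] true OR false OR true = true
[1.1.1.2] false OR false OR true = true
[1.1.1] true → true = true
[1.1.2.1.1] true AND true = true
[1.1.2.1] NOT true = false
[1.1.2.2] false AND false = false
[1.1.2.3.2] exactly-one(false, false) = false
[1.1.2.3] false OR false = false
[1.1.2] false OR false OR false = false
[1.1] true → false = false
[1] NOT false = true
[root] NOT true = false
Overall: false → denied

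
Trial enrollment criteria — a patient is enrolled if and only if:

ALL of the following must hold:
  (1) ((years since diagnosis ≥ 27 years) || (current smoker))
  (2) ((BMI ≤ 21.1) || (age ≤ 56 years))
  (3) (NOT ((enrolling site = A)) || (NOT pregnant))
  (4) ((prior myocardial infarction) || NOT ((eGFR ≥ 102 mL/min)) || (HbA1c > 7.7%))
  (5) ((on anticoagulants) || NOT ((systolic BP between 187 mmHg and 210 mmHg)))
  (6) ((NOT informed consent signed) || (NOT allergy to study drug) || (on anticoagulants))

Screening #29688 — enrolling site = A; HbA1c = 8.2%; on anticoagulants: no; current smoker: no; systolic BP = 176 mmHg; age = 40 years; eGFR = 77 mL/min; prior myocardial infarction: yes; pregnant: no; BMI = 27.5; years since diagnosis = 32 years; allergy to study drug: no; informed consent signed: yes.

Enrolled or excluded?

Atomic conditions:
  years since diagnosis ≥ 27 years: 32 ≥ 27 is true
  current smoker: no → false
  BMI ≤ 21.1: 27.5 ≤ 21.1 is false
  age ≤ 56 years: 40 ≤ 56 is true
  enrolling site = A: A == A is true
  NOT pregnant: no → true
  prior myocardial infarction: yes → true
  eGFR ≥ 102 mL/min: 77 ≥ 102 is false
  HbA1c > 7.7%: 8.2 > 7.7 is true
  on anticoagulants: no → false
  systolic BP between 187 mmHg and 210 mmHg: 176 in [187, 210] is false
  NOT informed consent signed: yes → false
  NOT allergy to study drug: no → true
Combine:
[1] true OR false = true
[2] false OR true = true
[3.1] NOT true = false
[3] false OR true = true
[4.2] NOT false = true
[4] true OR true OR true = true
[5.2] NOT false = true
[5] false OR true = true
[6] false OR true OR false = true
[root] true AND true AND true AND true AND true AND true = true
Overall: true → enrolled

Enrolled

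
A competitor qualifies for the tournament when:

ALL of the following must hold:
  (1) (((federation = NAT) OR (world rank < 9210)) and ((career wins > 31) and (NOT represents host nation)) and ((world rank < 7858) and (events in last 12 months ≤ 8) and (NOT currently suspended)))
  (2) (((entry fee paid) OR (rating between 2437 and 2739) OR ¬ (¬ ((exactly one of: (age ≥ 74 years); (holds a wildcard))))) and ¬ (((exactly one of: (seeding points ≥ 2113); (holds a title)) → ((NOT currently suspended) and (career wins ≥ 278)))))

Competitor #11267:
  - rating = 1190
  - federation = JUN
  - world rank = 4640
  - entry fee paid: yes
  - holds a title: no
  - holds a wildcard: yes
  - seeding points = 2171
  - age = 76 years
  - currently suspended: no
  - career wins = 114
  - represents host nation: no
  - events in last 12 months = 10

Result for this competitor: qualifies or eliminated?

Eliminated

Atomic conditions:
  federation = NAT: JUN == NAT is false
  world rank < 9210: 4640 < 9210 is true
  career wins > 31: 114 > 31 is true
  NOT represents host nation: no → true
  world rank < 7858: 4640 < 7858 is true
  events in last 12 months ≤ 8: 10 ≤ 8 is false
  NOT currently suspended: no → true
  entry fee paid: yes → true
  rating between 2437 and 2739: 1190 in [2437, 2739] is false
  age ≥ 74 years: 76 ≥ 74 is true
  holds a wildcard: yes → true
  seeding points ≥ 2113: 2171 ≥ 2113 is true
  holds a title: no → false
  career wins ≥ 278: 114 ≥ 278 is false
Combine:
[1.1] false OR true = true
[1.2] true AND true = true
[1.3] true AND false AND true = false
[1] true AND true AND false = false
[2.1.3.1.1] exactly-one(true, true) = false
[2.1.3.1] NOT false = true
[2.1.3] NOT true = false
[2.1] true OR false OR false = true
[2.2.1.1] exactly-one(true, false) = true
[2.2.1.2] true AND false = false
[2.2.1] true → false = false
[2.2] NOT false = true
[2] true AND true = true
[root] false AND true = false
Overall: false → eliminated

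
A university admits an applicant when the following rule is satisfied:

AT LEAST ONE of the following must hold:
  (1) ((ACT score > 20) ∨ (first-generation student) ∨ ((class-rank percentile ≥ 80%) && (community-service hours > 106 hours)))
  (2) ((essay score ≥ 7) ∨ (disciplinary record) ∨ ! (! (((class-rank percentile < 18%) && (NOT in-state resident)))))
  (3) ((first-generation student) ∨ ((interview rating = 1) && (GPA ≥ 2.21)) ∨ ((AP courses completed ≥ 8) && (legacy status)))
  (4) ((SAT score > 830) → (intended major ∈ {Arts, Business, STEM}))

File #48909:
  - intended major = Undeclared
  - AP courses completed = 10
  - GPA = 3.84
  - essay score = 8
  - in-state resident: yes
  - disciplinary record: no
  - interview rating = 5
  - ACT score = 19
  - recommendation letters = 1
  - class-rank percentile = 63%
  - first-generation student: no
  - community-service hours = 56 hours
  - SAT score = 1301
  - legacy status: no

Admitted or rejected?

Admitted

Atomic conditions:
  ACT score > 20: 19 > 20 is false
  first-generation student: no → false
  class-rank percentile ≥ 80%: 63 ≥ 80 is false
  community-service hours > 106 hours: 56 > 106 is false
  essay score ≥ 7: 8 ≥ 7 is true
  disciplinary record: no → false
  class-rank percentile < 18%: 63 < 18 is false
  NOT in-state resident: yes → false
  interview rating = 1: 5 == 1 is false
  GPA ≥ 2.21: 3.84 ≥ 2.21 is true
  AP courses completed ≥ 8: 10 ≥ 8 is true
  legacy status: no → false
  SAT score > 830: 1301 > 830 is true
  intended major ∈ {Arts, Business, STEM}: Undeclared is not in the set → false
Combine:
[1.3] false AND false = false
[1] false OR false OR false = false
[2.3.1.1] false AND false = false
[2.3.1] NOT false = true
[2.3] NOT true = false
[2] true OR false OR false = true
[3.2] false AND true = false
[3.3] true AND false = false
[3] false OR false OR false = false
[4] true → false = false
[root] false OR true OR false OR false = true
Overall: true → admitted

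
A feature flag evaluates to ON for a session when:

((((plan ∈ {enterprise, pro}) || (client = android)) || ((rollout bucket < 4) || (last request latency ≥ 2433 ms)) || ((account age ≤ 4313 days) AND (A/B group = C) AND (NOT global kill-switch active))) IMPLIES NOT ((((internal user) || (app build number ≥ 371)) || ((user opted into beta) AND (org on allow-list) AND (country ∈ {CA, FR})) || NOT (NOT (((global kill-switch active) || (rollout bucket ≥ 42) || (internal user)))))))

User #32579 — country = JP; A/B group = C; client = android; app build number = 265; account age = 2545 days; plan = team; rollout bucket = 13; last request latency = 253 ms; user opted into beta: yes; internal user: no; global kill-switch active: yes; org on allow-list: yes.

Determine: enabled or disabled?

Atomic conditions:
  plan ∈ {enterprise, pro}: team is not in the set → false
  client = android: android == android is true
  rollout bucket < 4: 13 < 4 is false
  last request latency ≥ 2433 ms: 253 ≥ 2433 is false
  account age ≤ 4313 days: 2545 ≤ 4313 is true
  A/B group = C: C == C is true
  NOT global kill-switch active: yes → false
  internal user: no → false
  app build number ≥ 371: 265 ≥ 371 is false
  user opted into beta: yes → true
  org on allow-list: yes → true
  country ∈ {CA, FR}: JP is not in the set → false
  global kill-switch active: yes → true
  rollout bucket ≥ 42: 13 ≥ 42 is false
Combine:
[1.1] false OR true = true
[1.2] false OR false = false
[1.3] true AND true AND false = false
[1] true OR false OR false = true
[2.1.1] false OR false = false
[2.1.2] true AND true AND false = false
[2.1.3.1.1] true OR false OR false = true
[2.1.3.1] NOT true = false
[2.1.3] NOT false = true
[2.1] false OR false OR true = true
[2] NOT true = false
[root] true → false = false
Overall: false → disabled

Disabled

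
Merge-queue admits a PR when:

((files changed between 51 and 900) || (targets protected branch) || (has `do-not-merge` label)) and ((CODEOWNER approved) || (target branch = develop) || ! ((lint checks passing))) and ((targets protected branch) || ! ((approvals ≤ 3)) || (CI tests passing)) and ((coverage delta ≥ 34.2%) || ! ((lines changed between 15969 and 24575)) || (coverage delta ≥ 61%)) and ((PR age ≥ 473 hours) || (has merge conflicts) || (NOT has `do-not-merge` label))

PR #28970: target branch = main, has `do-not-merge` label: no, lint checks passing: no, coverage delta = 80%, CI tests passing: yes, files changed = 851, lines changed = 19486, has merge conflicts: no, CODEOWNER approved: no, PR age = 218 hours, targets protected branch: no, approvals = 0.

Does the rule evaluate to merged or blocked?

Merged

Atomic conditions:
  files changed between 51 and 900: 851 in [51, 900] is true
  targets protected branch: no → false
  has `do-not-merge` label: no → false
  CODEOWNER approved: no → false
  target branch = develop: main == develop is false
  lint checks passing: no → false
  approvals ≤ 3: 0 ≤ 3 is true
  CI tests passing: yes → true
  coverage delta ≥ 34.2%: 80 ≥ 34.2 is true
  lines changed between 15969 and 24575: 19486 in [15969, 24575] is true
  coverage delta ≥ 61%: 80 ≥ 61 is true
  PR age ≥ 473 hours: 218 ≥ 473 is false
  has merge conflicts: no → false
  NOT has `do-not-merge` label: no → true
Combine:
[1] true OR false OR false = true
[2.3] NOT false = true
[2] false OR false OR true = true
[3.2] NOT true = false
[3] false OR false OR true = true
[4.2] NOT true = false
[4] true OR false OR true = true
[5] false OR false OR true = true
[root] true AND true AND true AND true AND true = true
Overall: true → merged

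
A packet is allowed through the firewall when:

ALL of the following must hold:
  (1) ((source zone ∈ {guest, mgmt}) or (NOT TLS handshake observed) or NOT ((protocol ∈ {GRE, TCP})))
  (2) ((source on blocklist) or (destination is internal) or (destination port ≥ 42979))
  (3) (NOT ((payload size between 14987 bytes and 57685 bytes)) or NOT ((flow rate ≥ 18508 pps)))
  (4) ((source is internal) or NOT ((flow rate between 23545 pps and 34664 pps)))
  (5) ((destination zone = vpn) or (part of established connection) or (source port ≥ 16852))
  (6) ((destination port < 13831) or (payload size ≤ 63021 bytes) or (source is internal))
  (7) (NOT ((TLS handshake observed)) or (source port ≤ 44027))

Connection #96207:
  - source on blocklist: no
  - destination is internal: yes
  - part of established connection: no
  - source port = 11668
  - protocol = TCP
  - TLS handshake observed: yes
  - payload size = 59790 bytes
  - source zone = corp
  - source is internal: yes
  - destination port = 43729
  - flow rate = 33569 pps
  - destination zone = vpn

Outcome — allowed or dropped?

Dropped

Atomic conditions:
  source zone ∈ {guest, mgmt}: corp is not in the set → false
  NOT TLS handshake observed: yes → false
  protocol ∈ {GRE, TCP}: TCP is in the set → true
  source on blocklist: no → false
  destination is internal: yes → true
  destination port ≥ 42979: 43729 ≥ 42979 is true
  payload size between 14987 bytes and 57685 bytes: 59790 in [14987, 57685] is false
  flow rate ≥ 18508 pps: 33569 ≥ 18508 is true
  source is internal: yes → true
  flow rate between 23545 pps and 34664 pps: 33569 in [23545, 34664] is true
  destination zone = vpn: vpn == vpn is true
  part of established connection: no → false
  source port ≥ 16852: 11668 ≥ 16852 is false
  destination port < 13831: 43729 < 13831 is false
  payload size ≤ 63021 bytes: 59790 ≤ 63021 is true
  TLS handshake observed: yes → true
  source port ≤ 44027: 11668 ≤ 44027 is true
Combine:
[1.3] NOT true = false
[1] false OR false OR false = false
[2] false OR true OR true = true
[3.1] NOT false = true
[3.2] NOT true = false
[3] true OR false = true
[4.2] NOT true = false
[4] true OR false = true
[5] true OR false OR false = true
[6] false OR true OR true = true
[7.1] NOT true = false
[7] false OR true = true
[root] false AND true AND true AND true AND true AND true AND true = false
Overall: false → dropped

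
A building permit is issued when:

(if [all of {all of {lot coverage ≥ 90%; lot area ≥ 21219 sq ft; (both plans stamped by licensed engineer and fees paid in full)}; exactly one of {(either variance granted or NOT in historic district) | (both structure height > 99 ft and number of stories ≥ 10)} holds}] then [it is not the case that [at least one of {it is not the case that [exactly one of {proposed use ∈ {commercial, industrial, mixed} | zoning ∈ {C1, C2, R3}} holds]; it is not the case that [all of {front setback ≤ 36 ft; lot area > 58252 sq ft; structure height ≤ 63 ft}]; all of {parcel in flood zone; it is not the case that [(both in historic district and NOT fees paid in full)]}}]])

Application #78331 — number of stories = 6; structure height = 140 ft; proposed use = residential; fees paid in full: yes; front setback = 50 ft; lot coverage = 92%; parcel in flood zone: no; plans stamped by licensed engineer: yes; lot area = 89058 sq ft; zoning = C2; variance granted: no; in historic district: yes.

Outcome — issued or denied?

Issued

Atomic conditions:
  lot coverage ≥ 90%: 92 ≥ 90 is true
  lot area ≥ 21219 sq ft: 89058 ≥ 21219 is true
  plans stamped by licensed engineer: yes → true
  fees paid in full: yes → true
  variance granted: no → false
  NOT in historic district: yes → false
  structure height > 99 ft: 140 > 99 is true
  number of stories ≥ 10: 6 ≥ 10 is false
  proposed use ∈ {commercial, industrial, mixed}: residential is not in the set → false
  zoning ∈ {C1, C2, R3}: C2 is in the set → true
  front setback ≤ 36 ft: 50 ≤ 36 is false
  lot area > 58252 sq ft: 89058 > 58252 is true
  structure height ≤ 63 ft: 140 ≤ 63 is false
  parcel in flood zone: no → false
  in historic district: yes → true
  NOT fees paid in full: yes → false
Combine:
[1.1.3] true AND true = true
[1.1] true AND true AND true = true
[1.2.1] false OR false = false
[1.2.2] true AND false = false
[1.2] exactly-one(false, false) = false
[1] true AND false = false
[2.1.1.1] exactly-one(false, true) = true
[2.1.1] NOT true = false
[2.1.2.1] false AND true AND false = false
[2.1.2] NOT false = true
[2.1.3.2.1] true AND false = false
[2.1.3.2] NOT false = true
[2.1.3] false AND true = false
[2.1] false OR true OR false = true
[2] NOT true = false
[root] false → false (antecedent false ⇒ implication holds) = true
Overall: true → issued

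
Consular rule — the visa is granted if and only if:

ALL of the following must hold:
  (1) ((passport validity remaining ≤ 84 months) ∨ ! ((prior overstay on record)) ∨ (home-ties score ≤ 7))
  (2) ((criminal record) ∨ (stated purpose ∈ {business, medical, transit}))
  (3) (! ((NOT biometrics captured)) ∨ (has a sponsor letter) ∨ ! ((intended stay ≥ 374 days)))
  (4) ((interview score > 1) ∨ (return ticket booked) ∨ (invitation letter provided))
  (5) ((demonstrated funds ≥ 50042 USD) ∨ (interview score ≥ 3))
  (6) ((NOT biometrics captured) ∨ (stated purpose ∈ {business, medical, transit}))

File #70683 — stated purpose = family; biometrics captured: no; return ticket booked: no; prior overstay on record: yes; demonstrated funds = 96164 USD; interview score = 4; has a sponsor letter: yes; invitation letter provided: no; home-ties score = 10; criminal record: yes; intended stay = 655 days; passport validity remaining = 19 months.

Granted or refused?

Atomic conditions:
  passport validity remaining ≤ 84 months: 19 ≤ 84 is true
  prior overstay on record: yes → true
  home-ties score ≤ 7: 10 ≤ 7 is false
  criminal record: yes → true
  stated purpose ∈ {business, medical, transit}: family is not in the set → false
  NOT biometrics captured: no → true
  has a sponsor letter: yes → true
  intended stay ≥ 374 days: 655 ≥ 374 is true
  interview score > 1: 4 > 1 is true
  return ticket booked: no → false
  invitation letter provided: no → false
  demonstrated funds ≥ 50042 USD: 96164 ≥ 50042 is true
  interview score ≥ 3: 4 ≥ 3 is true
Combine:
[1.2] NOT true = false
[1] true OR false OR false = true
[2] true OR false = true
[3.1] NOT true = false
[3.3] NOT true = false
[3] false OR true OR false = true
[4] true OR false OR false = true
[5] true OR true = true
[6] true OR false = true
[root] true AND true AND true AND true AND true AND true = true
Overall: true → granted

Granted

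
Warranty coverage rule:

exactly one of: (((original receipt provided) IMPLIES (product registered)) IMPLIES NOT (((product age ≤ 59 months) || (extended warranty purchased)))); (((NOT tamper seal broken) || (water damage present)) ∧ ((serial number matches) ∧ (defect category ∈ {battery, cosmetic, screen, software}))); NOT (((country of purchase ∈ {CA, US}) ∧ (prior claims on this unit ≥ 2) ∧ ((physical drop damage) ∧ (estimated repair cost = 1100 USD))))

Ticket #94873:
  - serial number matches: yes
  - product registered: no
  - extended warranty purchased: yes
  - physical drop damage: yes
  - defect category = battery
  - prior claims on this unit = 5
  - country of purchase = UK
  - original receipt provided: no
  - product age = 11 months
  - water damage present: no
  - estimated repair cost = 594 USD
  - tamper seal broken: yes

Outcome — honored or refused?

Honored

Atomic conditions:
  original receipt provided: no → false
  product registered: no → false
  product age ≤ 59 months: 11 ≤ 59 is true
  extended warranty purchased: yes → true
  NOT tamper seal broken: yes → false
  water damage present: no → false
  serial number matches: yes → true
  defect category ∈ {battery, cosmetic, screen, software}: battery is in the set → true
  country of purchase ∈ {CA, US}: UK is not in the set → false
  prior claims on this unit ≥ 2: 5 ≥ 2 is true
  physical drop damage: yes → true
  estimated repair cost = 1100 USD: 594 == 1100 is false
Combine:
[1.1] false → false (antecedent false ⇒ implication holds) = true
[1.2.1] true OR true = true
[1.2] NOT true = false
[1] true → false = false
[2.1] false OR false = false
[2.2] true AND true = true
[2] false AND true = false
[3.1.3] true AND false = false
[3.1] false AND true AND false = false
[3] NOT false = true
[root] exactly-one(false, false, true) = true
Overall: true → honored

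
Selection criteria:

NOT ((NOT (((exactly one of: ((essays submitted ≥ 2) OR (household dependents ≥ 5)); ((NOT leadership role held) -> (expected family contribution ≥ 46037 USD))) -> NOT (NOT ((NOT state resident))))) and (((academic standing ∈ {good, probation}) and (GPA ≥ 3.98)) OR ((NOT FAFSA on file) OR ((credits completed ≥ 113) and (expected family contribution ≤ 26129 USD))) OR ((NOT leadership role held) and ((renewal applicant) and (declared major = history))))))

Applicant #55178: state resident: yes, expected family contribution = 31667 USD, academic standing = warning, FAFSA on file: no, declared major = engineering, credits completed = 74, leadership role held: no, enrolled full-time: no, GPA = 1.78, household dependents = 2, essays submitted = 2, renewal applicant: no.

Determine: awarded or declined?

Declined

Atomic conditions:
  essays submitted ≥ 2: 2 ≥ 2 is true
  household dependents ≥ 5: 2 ≥ 5 is false
  NOT leadership role held: no → true
  expected family contribution ≥ 46037 USD: 31667 ≥ 46037 is false
  NOT state resident: yes → false
  academic standing ∈ {good, probation}: warning is not in the set → false
  GPA ≥ 3.98: 1.78 ≥ 3.98 is false
  NOT FAFSA on file: no → true
  credits completed ≥ 113: 74 ≥ 113 is false
  expected family contribution ≤ 26129 USD: 31667 ≤ 26129 is false
  renewal applicant: no → false
  declared major = history: engineering == history is false
Combine:
[1.1.1.1.1] true OR false = true
[1.1.1.1.2] true → false = false
[1.1.1.1] exactly-one(true, false) = true
[1.1.1.2.1] NOT false = true
[1.1.1.2] NOT true = false
[1.1.1] true → false = false
[1.1] NOT false = true
[1.2.1] false AND false = false
[1.2.2.2] false AND false = false
[1.2.2] true OR false = true
[1.2.3.2] false AND false = false
[1.2.3] true AND false = false
[1.2] false OR true OR false = true
[1] true AND true = true
[root] NOT true = false
Overall: false → declined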